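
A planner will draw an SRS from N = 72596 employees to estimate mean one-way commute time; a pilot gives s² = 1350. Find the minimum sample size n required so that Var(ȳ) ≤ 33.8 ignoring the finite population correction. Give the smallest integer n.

40

Without fpc, n₀ = s²/D = 1350/33.8 = 39.9408.
Rounding up, n = 40.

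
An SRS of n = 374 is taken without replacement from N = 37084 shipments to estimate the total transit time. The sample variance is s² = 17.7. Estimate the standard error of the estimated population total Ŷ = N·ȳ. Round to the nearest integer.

Var(Ŷ) = N²·Var(ȳ) = N²·(1 − n/N)·s²/n.
f = 374/37084 = 0.01008521; Var(ȳ) = 0.98991479·17.7/374 = 0.046848908.
Var(Ŷ) = 37084² · 0.046848908 = 6.4427698 × 10^7.
SE(Ŷ) = √(6.4427698 × 10^7) = 8027.

8027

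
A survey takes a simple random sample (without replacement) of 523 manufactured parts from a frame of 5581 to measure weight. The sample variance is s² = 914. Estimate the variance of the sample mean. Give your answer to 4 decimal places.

1.5838

Under SRS without replacement, Var(ȳ) = (1 − f)·s²/n with f = n/N = 523/5581 = 0.09371080.
Var(ȳ) = (1 − 0.09371080)·914/523 = 0.90628920·1.7476099 = 1.58384.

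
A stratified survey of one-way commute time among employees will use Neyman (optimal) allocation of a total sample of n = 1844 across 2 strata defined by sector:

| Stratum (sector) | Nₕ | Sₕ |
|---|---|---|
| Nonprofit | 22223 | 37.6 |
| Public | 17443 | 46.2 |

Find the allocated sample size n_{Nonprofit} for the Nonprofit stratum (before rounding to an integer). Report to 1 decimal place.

938.7

Neyman allocation: nₕ = n·NₕSₕ / Σⱼ NⱼSⱼ.
Σ NⱼSⱼ = 22223·37.6 + 17443·46.2 = 1.6414514 × 10^6.
n_{Nonprofit} = 1844·22223·37.6 / (1.6414514 × 10^6) = 938.7.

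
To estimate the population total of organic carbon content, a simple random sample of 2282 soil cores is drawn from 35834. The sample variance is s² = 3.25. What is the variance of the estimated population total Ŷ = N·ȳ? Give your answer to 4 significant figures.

1.712 × 10^6

Var(Ŷ) = N²·Var(ȳ) = N²·(1 − n/N)·s²/n.
f = 2282/35834 = 0.06368254; Var(ȳ) = 0.93631746·3.25/2282 = 0.0013334933.
Var(Ŷ) = 35834² · 0.0013334933 = 1.7123062 × 10^6.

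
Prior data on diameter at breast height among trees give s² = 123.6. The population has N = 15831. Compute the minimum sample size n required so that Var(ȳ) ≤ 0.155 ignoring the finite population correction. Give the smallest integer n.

798

Without fpc, n₀ = s²/D = 123.6/0.155 = 797.4194.
Rounding up, n = 798.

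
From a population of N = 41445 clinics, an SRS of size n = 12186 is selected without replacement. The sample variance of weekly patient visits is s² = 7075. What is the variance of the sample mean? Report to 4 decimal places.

Under SRS without replacement, Var(ȳ) = (1 − f)·s²/n with f = n/N = 12186/41445 = 0.29402823.
Var(ȳ) = (1 − 0.29402823)·7075/12186 = 0.70597177·0.58058428 = 0.40987611.

0.4099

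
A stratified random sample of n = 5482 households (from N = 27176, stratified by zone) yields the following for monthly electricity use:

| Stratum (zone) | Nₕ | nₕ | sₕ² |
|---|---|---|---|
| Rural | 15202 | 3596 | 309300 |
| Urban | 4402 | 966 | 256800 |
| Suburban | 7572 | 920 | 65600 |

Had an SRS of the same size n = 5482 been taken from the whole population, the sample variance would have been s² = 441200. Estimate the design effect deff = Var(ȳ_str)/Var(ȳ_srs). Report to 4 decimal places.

Var(ȳ_str) = Σ Wₕ²(1−fₕ)sₕ²/nₕ with Wₕ = Nₕ/27176:
  Rural: (15202/27176)²·(1−3596/15202)·309300/3596 = 20.548138
  Urban: (4402/27176)²·(1−966/4402)·256800/966 = 5.4443999
  Suburban: (7572/27176)²·(1−920/7572)·65600/920 = 4.8630394
  → Var(ȳ_str) = 30.855577.
Var(ȳ_srs) = (1 − 5482/27176)·441200/5482 = 64.246663.
deff = 30.855577 / 64.246663 = 0.4803.

0.4803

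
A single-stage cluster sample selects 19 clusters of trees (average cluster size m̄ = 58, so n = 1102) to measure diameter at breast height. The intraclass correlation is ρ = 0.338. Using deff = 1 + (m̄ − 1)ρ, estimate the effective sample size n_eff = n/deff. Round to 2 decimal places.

deff = 1 + (58 − 1)·0.338 = 1 + 19.266 = 20.266.
n_eff = 1102 / 20.266 = 54.38.

54.38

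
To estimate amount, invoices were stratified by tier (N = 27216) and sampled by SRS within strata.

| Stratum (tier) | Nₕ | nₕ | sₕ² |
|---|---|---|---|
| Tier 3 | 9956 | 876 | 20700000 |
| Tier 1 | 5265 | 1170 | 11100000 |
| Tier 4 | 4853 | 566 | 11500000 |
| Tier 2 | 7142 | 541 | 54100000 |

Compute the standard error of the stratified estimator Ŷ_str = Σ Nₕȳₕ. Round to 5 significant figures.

Var(Ŷ_str) = Σₕ Nₕ²(1 − fₕ)sₕ²/nₕ.
Tier 3: 9956²·(1 − 876/9956)·20700000/876 = 2.1361757 × 10^12.
Tier 1: 5265²·(1 − 1170/5265)·11100000/1170 = 2.0454525 × 10^11.
Tier 4: 4853²·(1 − 566/4853)·11500000/566 = 4.2271259 × 10^11.
Tier 2: 7142²·(1 − 541/7142)·54100000/541 = 4.7144342 × 10^12.
Sum = 7.4778677 × 10^12.
SE = √(7.4778677 × 10^12) = 2.7346 × 10^6.

2.7346 × 10^6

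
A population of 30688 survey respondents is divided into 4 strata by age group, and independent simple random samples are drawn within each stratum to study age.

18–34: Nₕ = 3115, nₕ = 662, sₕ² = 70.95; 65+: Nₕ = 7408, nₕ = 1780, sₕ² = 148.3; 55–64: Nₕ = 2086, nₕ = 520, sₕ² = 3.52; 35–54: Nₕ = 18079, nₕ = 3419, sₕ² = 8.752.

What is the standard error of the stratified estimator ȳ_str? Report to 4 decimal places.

Var(ȳ_str) = Σₕ Wₕ²(1 − fₕ)sₕ²/nₕ with Wₕ = Nₕ/N, N = 30688.
18–34: Wₕ = 0.10150547; term = 0.10150547²·(1 − 0.21252006)·70.95/662 = 8.695866 × 10^-4.
65+: Wₕ = 0.24139729; term = 0.24139729²·(1 − 0.24028078)·148.3/1780 = 0.0036884087.
55–64: Wₕ = 0.06797445; term = 0.06797445²·(1 − 0.24928092)·3.52/520 = 2.3480547 × 10^-5.
35–54: Wₕ = 0.58912278; term = 0.58912278²·(1 − 0.18911444)·8.752/3419 = 7.2040947 × 10^-4.
Sum = 0.0053018853.
SE = √(0.0053018853) = 0.0728.

0.0728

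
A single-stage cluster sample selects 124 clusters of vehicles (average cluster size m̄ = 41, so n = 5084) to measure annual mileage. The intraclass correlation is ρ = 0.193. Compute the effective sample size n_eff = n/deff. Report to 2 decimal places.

583.03

deff = 1 + (41 − 1)·0.193 = 1 + 7.72 = 8.72.
n_eff = 5084 / 8.72 = 583.03.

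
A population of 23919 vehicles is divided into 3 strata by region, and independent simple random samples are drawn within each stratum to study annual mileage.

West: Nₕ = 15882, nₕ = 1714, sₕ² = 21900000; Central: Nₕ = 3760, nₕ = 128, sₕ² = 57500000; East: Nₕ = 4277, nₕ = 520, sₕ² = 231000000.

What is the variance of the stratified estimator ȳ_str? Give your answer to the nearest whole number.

28225

Var(ȳ_str) = Σₕ Wₕ²(1 − fₕ)sₕ²/nₕ with Wₕ = Nₕ/N, N = 23919.
West: Wₕ = 0.66399097; term = 0.66399097²·(1 − 0.10792092)·21900000/1714 = 5025.2885.
Central: Wₕ = 0.15719721; term = 0.15719721²·(1 − 0.03404255)·57500000/128 = 10722.734.
East: Wₕ = 0.17881182; term = 0.17881182²·(1 − 0.12158055)·231000000/520 = 12476.795.
Sum = 28224.818.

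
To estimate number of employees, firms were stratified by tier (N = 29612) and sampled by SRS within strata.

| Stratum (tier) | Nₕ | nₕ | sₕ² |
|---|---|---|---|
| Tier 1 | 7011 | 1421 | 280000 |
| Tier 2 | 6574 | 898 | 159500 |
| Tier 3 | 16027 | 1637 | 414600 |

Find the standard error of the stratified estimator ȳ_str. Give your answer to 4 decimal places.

9.1092

Var(ȳ_str) = Σₕ Wₕ²(1 − fₕ)sₕ²/nₕ with Wₕ = Nₕ/N, N = 29612.
Tier 1: Wₕ = 0.23676212; term = 0.23676212²·(1 − 0.20268150)·280000/1421 = 8.8068429.
Tier 2: Wₕ = 0.22200459; term = 0.22200459²·(1 − 0.13659872)·159500/898 = 7.5582448.
Tier 3: Wₕ = 0.54123328; term = 0.54123328²·(1 − 0.10214014)·414600/1637 = 66.612873.
Sum = 82.977961.
SE = √(82.977961) = 9.1092.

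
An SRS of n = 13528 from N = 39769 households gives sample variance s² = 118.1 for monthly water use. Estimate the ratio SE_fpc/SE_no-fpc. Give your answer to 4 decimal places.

0.8123

f = n/N = 13528/39769 = 0.34016445.
SE_no-fpc = √(s²/n) = 0.093434691; SE_fpc = √((1−f)s²/n) = 0.075897244.
Ratio = √(1−f) = 0.81230262.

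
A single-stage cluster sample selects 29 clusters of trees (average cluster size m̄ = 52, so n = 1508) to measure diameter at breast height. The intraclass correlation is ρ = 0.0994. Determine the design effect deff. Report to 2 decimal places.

6.07

deff = 1 + (52 − 1)·0.0994 = 1 + 5.0694 = 6.0694.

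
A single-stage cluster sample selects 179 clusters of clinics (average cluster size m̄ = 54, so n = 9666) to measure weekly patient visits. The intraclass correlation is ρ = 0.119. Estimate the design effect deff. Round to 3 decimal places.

deff = 1 + (54 − 1)·0.119 = 1 + 6.307 = 7.307.

7.307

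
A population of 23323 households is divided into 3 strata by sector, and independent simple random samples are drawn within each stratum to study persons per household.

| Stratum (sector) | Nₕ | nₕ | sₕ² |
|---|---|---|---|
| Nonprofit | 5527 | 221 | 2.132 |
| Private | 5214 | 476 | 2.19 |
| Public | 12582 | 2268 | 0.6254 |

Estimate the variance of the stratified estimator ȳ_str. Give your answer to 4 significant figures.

Var(ȳ_str) = Σₕ Wₕ²(1 − fₕ)sₕ²/nₕ with Wₕ = Nₕ/N, N = 23323.
Nonprofit: Wₕ = 0.23697638; term = 0.23697638²·(1 − 0.03998553)·2.132/221 = 5.2009516 × 10^-4.
Private: Wₕ = 0.22355615; term = 0.22355615²·(1 − 0.09129267)·2.19/476 = 2.0894617 × 10^-4.
Public: Wₕ = 0.53946748; term = 0.53946748²·(1 − 0.18025751)·0.6254/2268 = 6.5784384 × 10^-5.
Sum = 7.9482571 × 10^-4.

7.948 × 10^-4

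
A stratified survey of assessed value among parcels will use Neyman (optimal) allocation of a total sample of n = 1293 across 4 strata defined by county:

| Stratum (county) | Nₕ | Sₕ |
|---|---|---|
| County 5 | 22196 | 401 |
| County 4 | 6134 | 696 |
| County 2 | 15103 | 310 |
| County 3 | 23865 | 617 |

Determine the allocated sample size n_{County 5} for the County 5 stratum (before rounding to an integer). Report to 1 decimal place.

353.3

Neyman allocation: nₕ = n·NₕSₕ / Σⱼ NⱼSⱼ.
Σ NⱼSⱼ = 22196·401 + 6134·696 + 15103·310 + 23865·617 = 3.2576495 × 10^7.
n_{County 5} = 1293·22196·401 / (3.2576495 × 10^7) = 353.3.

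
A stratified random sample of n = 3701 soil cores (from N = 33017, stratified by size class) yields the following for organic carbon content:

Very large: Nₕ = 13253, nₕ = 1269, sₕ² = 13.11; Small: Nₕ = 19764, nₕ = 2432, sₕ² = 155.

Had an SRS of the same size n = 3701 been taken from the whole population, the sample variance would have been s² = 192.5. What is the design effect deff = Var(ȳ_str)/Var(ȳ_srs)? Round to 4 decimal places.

0.4662

Var(ȳ_str) = Σ Wₕ²(1−fₕ)sₕ²/nₕ with Wₕ = Nₕ/33017:
  Very large: (13253/33017)²·(1−1269/13253)·13.11/1269 = 0.0015051572
  Small: (19764/33017)²·(1−2432/19764)·155/2432 = 0.020027025
  → Var(ȳ_str) = 0.021532182.
Var(ȳ_srs) = (1 − 3701/33017)·192.5/3701 = 0.04618264.
deff = 0.021532182 / 0.04618264 = 0.4662.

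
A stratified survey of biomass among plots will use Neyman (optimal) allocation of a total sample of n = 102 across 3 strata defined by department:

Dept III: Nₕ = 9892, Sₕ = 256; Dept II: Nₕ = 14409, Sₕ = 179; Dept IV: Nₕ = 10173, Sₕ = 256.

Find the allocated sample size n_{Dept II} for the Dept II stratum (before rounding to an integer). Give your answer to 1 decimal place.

Neyman allocation: nₕ = n·NₕSₕ / Σⱼ NⱼSⱼ.
Σ NⱼSⱼ = 9892·256 + 14409·179 + 10173·256 = 7.715851 × 10^6.
n_{Dept II} = 102·14409·179 / (7.715851 × 10^6) = 34.1.

34.1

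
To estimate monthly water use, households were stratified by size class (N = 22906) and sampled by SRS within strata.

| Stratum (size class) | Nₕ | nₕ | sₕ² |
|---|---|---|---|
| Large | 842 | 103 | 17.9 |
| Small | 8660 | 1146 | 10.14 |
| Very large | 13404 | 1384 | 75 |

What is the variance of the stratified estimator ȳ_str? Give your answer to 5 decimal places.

0.01794

Var(ȳ_str) = Σₕ Wₕ²(1 − fₕ)sₕ²/nₕ with Wₕ = Nₕ/N, N = 22906.
Large: Wₕ = 0.03675893; term = 0.03675893²·(1 − 0.12232779)·17.9/103 = 2.0609802 × 10^-4.
Small: Wₕ = 0.37806688; term = 0.37806688²·(1 − 0.13233256)·10.14/1146 = 0.0010973468.
Very large: Wₕ = 0.58517419; term = 0.58517419²·(1 − 0.10325276)·75/1384 = 0.016640468.
Sum = 0.017943913.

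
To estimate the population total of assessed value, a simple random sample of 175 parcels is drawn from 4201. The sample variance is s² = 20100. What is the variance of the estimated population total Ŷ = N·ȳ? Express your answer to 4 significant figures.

Var(Ŷ) = N²·Var(ȳ) = N²·(1 − n/N)·s²/n.
f = 175/4201 = 0.04165675; Var(ȳ) = 0.95834325·20100/175 = 110.07257.
Var(Ŷ) = 4201² · 110.07257 = 1.9426049 × 10^9.

1.943 × 10^9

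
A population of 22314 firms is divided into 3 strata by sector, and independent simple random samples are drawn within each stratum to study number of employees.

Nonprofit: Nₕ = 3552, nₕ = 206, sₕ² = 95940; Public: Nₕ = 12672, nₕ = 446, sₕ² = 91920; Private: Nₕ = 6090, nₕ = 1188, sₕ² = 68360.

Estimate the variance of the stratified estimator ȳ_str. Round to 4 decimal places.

Var(ȳ_str) = Σₕ Wₕ²(1 − fₕ)sₕ²/nₕ with Wₕ = Nₕ/N, N = 22314.
Nonprofit: Wₕ = 0.15918258; term = 0.15918258²·(1 − 0.05799550)·95940/206 = 11.116716.
Public: Wₕ = 0.56789460; term = 0.56789460²·(1 − 0.03519571)·91920/446 = 64.128319.
Private: Wₕ = 0.27292283; term = 0.27292283²·(1 − 0.19507389)·68360/1188 = 3.450018.
Sum = 78.695053.

78.6951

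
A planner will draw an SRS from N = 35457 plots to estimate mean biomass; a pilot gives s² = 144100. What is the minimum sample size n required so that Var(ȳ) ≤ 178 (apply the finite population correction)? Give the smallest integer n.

792

Without fpc, n₀ = s²/D = 144100/178 = 809.5506.
With fpc, (1 − n/N)·s²/n ≤ D requires n ≥ n₀/(1 + n₀/N) = 809.5506/(1 + 809.5506/35457) = 791.4796.
Rounding up, n = 792.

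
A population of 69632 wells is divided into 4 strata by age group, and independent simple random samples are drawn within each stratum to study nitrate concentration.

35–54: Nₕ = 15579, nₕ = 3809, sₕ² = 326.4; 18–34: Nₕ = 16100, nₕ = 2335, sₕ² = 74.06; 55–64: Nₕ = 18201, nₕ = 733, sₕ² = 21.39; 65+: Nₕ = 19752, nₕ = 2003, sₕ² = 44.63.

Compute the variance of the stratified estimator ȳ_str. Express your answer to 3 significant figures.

Var(ȳ_str) = Σₕ Wₕ²(1 − fₕ)sₕ²/nₕ with Wₕ = Nₕ/N, N = 69632.
35–54: Wₕ = 0.22373334; term = 0.22373334²·(1 − 0.24449580)·326.4/3809 = 0.0032406899.
18–34: Wₕ = 0.23121553; term = 0.23121553²·(1 − 0.14503106)·74.06/2335 = 0.0014497101.
55–64: Wₕ = 0.26138844; term = 0.26138844²·(1 − 0.04027251)·21.39/733 = 0.0019134958.
65+: Wₕ = 0.28366268; term = 0.28366268²·(1 − 0.10140745)·44.63/2003 = 0.0016110654.
Sum = 0.0082149612.

0.00821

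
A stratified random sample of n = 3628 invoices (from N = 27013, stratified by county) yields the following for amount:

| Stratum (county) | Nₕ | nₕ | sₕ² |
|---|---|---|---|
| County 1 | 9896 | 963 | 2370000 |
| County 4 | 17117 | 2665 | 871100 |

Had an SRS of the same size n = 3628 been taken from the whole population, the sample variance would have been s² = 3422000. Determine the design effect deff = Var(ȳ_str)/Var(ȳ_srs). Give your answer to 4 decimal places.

0.5008

Var(ȳ_str) = Σ Wₕ²(1−fₕ)sₕ²/nₕ with Wₕ = Nₕ/27013:
  County 1: (9896/27013)²·(1−963/9896)·2370000/963 = 298.14906
  County 4: (17117/27013)²·(1−2665/17117)·871100/2665 = 110.81046
  → Var(ȳ_str) = 408.95952.
Var(ȳ_srs) = (1 − 3628/27013)·3422000/3628 = 816.53966.
deff = 408.95952 / 816.53966 = 0.5008.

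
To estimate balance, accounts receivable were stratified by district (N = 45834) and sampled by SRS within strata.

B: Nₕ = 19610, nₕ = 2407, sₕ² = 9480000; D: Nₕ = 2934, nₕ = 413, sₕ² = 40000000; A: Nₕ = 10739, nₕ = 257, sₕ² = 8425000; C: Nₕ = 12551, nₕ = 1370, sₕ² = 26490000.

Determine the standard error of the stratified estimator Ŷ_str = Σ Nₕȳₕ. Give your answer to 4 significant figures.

2.907 × 10^6

Var(Ŷ_str) = Σₕ Nₕ²(1 − fₕ)sₕ²/nₕ.
B: 19610²·(1 − 2407/19610)·9480000/2407 = 1.3286605 × 10^12.
D: 2934²·(1 − 413/2934)·40000000/413 = 7.1637908 × 10^11.
A: 10739²·(1 − 257/10739)·8425000/257 = 3.6901565 × 10^12.
C: 12551²·(1 − 1370/12551)·26490000/1370 = 2.7134409 × 10^12.
Sum = 8.448637 × 10^12.
SE = √(8.448637 × 10^12) = 2.907 × 10^6.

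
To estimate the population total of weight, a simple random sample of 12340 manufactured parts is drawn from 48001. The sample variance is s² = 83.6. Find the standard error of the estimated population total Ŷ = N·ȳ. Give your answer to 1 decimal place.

Var(Ŷ) = N²·Var(ȳ) = N²·(1 − n/N)·s²/n.
f = 12340/48001 = 0.25707798; Var(ȳ) = 0.74292202·83.6/12340 = 0.005033086.
Var(Ŷ) = 48001² · 0.005033086 = 1.1596713 × 10^7.
SE(Ŷ) = √(1.1596713 × 10^7) = 3405.4.

3405.4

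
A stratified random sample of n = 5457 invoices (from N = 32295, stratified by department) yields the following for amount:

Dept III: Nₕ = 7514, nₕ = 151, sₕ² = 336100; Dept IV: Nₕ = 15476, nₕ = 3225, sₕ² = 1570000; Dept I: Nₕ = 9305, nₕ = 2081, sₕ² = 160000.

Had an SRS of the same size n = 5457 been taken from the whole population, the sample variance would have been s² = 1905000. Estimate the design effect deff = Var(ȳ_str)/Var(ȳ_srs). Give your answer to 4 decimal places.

Var(ȳ_str) = Σ Wₕ²(1−fₕ)sₕ²/nₕ with Wₕ = Nₕ/32295:
  Dept III: (7514/32295)²·(1−151/7514)·336100/151 = 118.07202
  Dept IV: (15476/32295)²·(1−3225/15476)·1570000/3225 = 88.497218
  Dept I: (9305/32295)²·(1−2081/9305)·160000/2081 = 4.955317
  → Var(ȳ_str) = 211.52456.
Var(ȳ_srs) = (1 − 5457/32295)·1905000/5457 = 290.10545.
deff = 211.52456 / 290.10545 = 0.7291.

0.7291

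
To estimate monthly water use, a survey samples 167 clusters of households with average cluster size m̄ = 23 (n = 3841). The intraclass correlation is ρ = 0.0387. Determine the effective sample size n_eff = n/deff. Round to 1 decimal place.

deff = 1 + (23 − 1)·0.0387 = 1 + 0.8514 = 1.8514.
n_eff = 3841 / 1.8514 = 2074.6.

2074.6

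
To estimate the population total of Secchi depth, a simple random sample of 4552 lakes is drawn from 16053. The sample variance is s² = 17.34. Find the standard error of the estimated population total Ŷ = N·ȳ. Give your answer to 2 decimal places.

838.63

Var(Ŷ) = N²·Var(ȳ) = N²·(1 − n/N)·s²/n.
f = 4552/16053 = 0.28356071; Var(ȳ) = 0.71643929·17.34/4552 = 0.0027291427.
Var(Ŷ) = 16053² · 0.0027291427 = 703296.82.
SE(Ŷ) = √(703296.82) = 838.63.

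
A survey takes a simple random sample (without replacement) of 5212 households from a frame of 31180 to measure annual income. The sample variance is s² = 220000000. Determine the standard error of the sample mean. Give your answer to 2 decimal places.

187.50

Under SRS without replacement, Var(ȳ) = (1 − f)·s²/n with f = n/N = 5212/31180 = 0.16715843.
Var(ȳ) = (1 − 0.16715843)·220000000/5212 = 0.83284157·42210.284 = 35154.479.
SE(ȳ) = √(35154.479) = 187.50.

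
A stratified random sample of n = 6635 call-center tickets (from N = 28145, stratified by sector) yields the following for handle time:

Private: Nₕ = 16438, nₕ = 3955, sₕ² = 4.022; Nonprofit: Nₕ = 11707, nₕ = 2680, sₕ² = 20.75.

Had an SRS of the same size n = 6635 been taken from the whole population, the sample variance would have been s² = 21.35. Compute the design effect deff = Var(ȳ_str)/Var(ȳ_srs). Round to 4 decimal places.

0.5271

Var(ȳ_str) = Σ Wₕ²(1−fₕ)sₕ²/nₕ with Wₕ = Nₕ/28145:
  Private: (16438/28145)²·(1−3955/16438)·4.022/3955 = 2.6342744 × 10^-4
  Nonprofit: (11707/28145)²·(1−2680/11707)·20.75/2680 = 0.0010329276
  → Var(ȳ_str) = 0.001296355.
Var(ȳ_srs) = (1 − 6635/28145)·21.35/6635 = 0.0024592128.
deff = 0.001296355 / 0.0024592128 = 0.5271.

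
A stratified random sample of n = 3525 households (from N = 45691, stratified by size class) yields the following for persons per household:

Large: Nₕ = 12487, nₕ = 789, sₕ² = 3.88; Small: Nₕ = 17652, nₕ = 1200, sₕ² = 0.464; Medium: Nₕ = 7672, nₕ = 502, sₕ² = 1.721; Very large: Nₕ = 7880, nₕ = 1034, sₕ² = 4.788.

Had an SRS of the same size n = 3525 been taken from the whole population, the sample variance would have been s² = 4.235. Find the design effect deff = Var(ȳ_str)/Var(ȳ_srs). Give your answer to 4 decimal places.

0.5482

Var(ȳ_str) = Σ Wₕ²(1−fₕ)sₕ²/nₕ with Wₕ = Nₕ/45691:
  Large: (12487/45691)²·(1−789/12487)·3.88/789 = 3.4408293 × 10^-4
  Small: (17652/45691)²·(1−1200/17652)·0.464/1200 = 5.3788326 × 10^-5
  Medium: (7672/45691)²·(1−502/7672)·1.721/502 = 9.0332406 × 10^-5
  Very large: (7880/45691)²·(1−1034/7880)·4.788/1034 = 1.1965625 × 10^-4
  → Var(ȳ_str) = 6.0785991 × 10^-4.
Var(ȳ_srs) = (1 − 3525/45691)·4.235/3525 = 0.0011087306.
deff = (6.0785991 × 10^-4) / 0.0011087306 = 0.5482.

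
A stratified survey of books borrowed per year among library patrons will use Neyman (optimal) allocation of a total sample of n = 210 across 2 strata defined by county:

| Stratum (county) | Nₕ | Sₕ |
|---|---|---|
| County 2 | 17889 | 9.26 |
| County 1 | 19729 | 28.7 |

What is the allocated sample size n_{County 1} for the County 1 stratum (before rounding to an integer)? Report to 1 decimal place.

162.5

Neyman allocation: nₕ = n·NₕSₕ / Σⱼ NⱼSⱼ.
Σ NⱼSⱼ = 17889·9.26 + 19729·28.7 = 731874.44.
n_{County 1} = 210·19729·28.7 / 731874.44 = 162.5.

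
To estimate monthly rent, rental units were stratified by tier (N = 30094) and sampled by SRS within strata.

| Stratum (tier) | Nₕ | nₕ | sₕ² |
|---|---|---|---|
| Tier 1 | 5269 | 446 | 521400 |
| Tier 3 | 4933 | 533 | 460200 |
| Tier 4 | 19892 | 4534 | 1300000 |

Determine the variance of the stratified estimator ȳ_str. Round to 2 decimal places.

150.22

Var(ȳ_str) = Σₕ Wₕ²(1 − fₕ)sₕ²/nₕ with Wₕ = Nₕ/N, N = 30094.
Tier 1: Wₕ = 0.17508473; term = 0.17508473²·(1 − 0.08464604)·521400/446 = 32.803622.
Tier 3: Wₕ = 0.16391972; term = 0.16391972²·(1 − 0.10804784)·460200/533 = 20.692996.
Tier 4: Wₕ = 0.66099555; term = 0.66099555²·(1 − 0.22793083)·1300000/4534 = 96.719739.
Sum = 150.21636.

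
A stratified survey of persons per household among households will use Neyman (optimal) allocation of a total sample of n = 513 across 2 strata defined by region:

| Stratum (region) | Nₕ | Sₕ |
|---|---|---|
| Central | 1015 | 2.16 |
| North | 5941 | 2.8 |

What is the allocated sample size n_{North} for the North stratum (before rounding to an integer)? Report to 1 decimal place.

Neyman allocation: nₕ = n·NₕSₕ / Σⱼ NⱼSⱼ.
Σ NⱼSⱼ = 1015·2.16 + 5941·2.8 = 18827.2.
n_{North} = 513·5941·2.8 / 18827.2 = 453.3.

453.3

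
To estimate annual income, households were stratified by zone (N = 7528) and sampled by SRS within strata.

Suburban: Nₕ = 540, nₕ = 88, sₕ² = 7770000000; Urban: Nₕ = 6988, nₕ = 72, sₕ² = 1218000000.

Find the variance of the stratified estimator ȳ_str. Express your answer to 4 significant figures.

1.481 × 10^7

Var(ȳ_str) = Σₕ Wₕ²(1 − fₕ)sₕ²/nₕ with Wₕ = Nₕ/N, N = 7528.
Suburban: Wₕ = 0.07173220; term = 0.07173220²·(1 − 0.16296296)·7770000000/88 = 380286.86.
Urban: Wₕ = 0.92826780; term = 0.92826780²·(1 − 0.01030338)·1218000000/72 = 1.4426582 × 10^7.
Sum = 1.4806869 × 10^7.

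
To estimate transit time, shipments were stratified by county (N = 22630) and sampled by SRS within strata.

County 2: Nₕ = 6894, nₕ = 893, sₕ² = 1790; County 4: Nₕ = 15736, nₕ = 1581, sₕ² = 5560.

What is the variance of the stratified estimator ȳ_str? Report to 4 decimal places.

1.6915

Var(ȳ_str) = Σₕ Wₕ²(1 − fₕ)sₕ²/nₕ with Wₕ = Nₕ/N, N = 22630.
County 2: Wₕ = 0.30463986; term = 0.30463986²·(1 − 0.12953293)·1790/893 = 0.16193002.
County 4: Wₕ = 0.69536014; term = 0.69536014²·(1 − 0.10047026)·5560/1581 = 1.5296006.
Sum = 1.6915306.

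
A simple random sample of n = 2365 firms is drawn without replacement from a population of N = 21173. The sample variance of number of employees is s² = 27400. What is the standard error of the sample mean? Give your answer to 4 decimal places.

Under SRS without replacement, Var(ȳ) = (1 − f)·s²/n with f = n/N = 2365/21173 = 0.11169886.
Var(ȳ) = (1 − 0.11169886)·27400/2365 = 0.88830114·11.585624 = 10.291523.
SE(ȳ) = √(10.291523) = 3.2080.

3.2080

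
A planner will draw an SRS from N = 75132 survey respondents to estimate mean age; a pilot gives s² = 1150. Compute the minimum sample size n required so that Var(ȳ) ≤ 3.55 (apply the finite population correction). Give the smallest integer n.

323

Without fpc, n₀ = s²/D = 1150/3.55 = 323.9437.
With fpc, (1 − n/N)·s²/n ≤ D requires n ≥ n₀/(1 + n₀/N) = 323.9437/(1 + 323.9437/75132) = 322.5530.
Rounding up, n = 323.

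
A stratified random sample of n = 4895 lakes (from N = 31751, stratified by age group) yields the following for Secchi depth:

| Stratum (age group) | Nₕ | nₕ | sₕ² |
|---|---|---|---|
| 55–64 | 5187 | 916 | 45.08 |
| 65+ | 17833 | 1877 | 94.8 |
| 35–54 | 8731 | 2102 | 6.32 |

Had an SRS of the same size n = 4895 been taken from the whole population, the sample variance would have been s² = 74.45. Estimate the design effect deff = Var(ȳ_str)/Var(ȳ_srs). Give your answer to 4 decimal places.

Var(ȳ_str) = Σ Wₕ²(1−fₕ)sₕ²/nₕ with Wₕ = Nₕ/31751:
  55–64: (5187/31751)²·(1−916/5187)·45.08/916 = 0.0010814824
  65+: (17833/31751)²·(1−1877/17833)·94.8/1877 = 0.014255343
  35–54: (8731/31751)²·(1−2102/8731)·6.32/2102 = 1.726162 × 10^-4
  → Var(ȳ_str) = 0.015509442.
Var(ȳ_srs) = (1 − 4895/31751)·74.45/4895 = 0.012864589.
deff = 0.015509442 / 0.012864589 = 1.2056.

1.2056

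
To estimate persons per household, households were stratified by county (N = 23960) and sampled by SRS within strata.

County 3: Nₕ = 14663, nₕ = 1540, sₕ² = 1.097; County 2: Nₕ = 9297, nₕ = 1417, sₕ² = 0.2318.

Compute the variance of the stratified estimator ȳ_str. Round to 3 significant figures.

Var(ȳ_str) = Σₕ Wₕ²(1 − fₕ)sₕ²/nₕ with Wₕ = Nₕ/N, N = 23960.
County 3: Wₕ = 0.61197830; term = 0.61197830²·(1 − 0.10502626)·1.097/1540 = 2.3876367 × 10^-4.
County 2: Wₕ = 0.38802170; term = 0.38802170²·(1 − 0.15241476)·0.2318/1417 = 2.0875602 × 10^-5.
Sum = 2.5963927 × 10^-4.

2.60 × 10^-4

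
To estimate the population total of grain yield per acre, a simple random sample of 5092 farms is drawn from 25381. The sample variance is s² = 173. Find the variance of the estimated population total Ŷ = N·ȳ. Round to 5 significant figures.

1.7496 × 10^7

Var(Ŷ) = N²·Var(ȳ) = N²·(1 − n/N)·s²/n.
f = 5092/25381 = 0.20062251; Var(ȳ) = 0.79937749·173/5092 = 0.02715874.
Var(Ŷ) = 25381² · 0.02715874 = 1.7495529 × 10^7.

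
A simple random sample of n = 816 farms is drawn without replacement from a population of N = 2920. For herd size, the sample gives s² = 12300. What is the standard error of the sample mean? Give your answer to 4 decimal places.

Under SRS without replacement, Var(ȳ) = (1 − f)·s²/n with f = n/N = 816/2920 = 0.27945205.
Var(ȳ) = (1 − 0.27945205)·12300/816 = 0.72054795·15.073529 = 10.861201.
SE(ȳ) = √(10.861201) = 3.2956.

3.2956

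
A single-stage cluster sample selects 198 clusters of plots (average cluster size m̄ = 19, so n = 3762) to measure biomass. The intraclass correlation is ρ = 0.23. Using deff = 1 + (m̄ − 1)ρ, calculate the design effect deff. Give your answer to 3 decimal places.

deff = 1 + (19 − 1)·0.23 = 1 + 4.14 = 5.14.

5.140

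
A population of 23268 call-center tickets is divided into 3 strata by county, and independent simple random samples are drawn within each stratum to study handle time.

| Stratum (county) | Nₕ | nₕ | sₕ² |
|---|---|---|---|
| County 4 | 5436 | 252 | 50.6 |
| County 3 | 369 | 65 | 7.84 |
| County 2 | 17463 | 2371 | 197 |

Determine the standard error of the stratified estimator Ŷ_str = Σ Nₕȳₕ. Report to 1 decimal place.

5250.7

Var(Ŷ_str) = Σₕ Nₕ²(1 − fₕ)sₕ²/nₕ.
County 4: 5436²·(1 − 252/5436)·50.6/252 = 5.6584101 × 10^6.
County 3: 369²·(1 − 65/369)·7.84/65 = 13530.151.
County 2: 17463²·(1 − 2371/17463)·197/2371 = 2.1897792 × 10^7.
Sum = 2.7569732 × 10^7.
SE = √(2.7569732 × 10^7) = 5250.7.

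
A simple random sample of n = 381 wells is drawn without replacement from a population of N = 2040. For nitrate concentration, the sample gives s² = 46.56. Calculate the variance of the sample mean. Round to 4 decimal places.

0.0994

Under SRS without replacement, Var(ȳ) = (1 − f)·s²/n with f = n/N = 381/2040 = 0.18676471.
Var(ȳ) = (1 − 0.18676471)·46.56/381 = 0.81323529·0.12220472 = 0.099381195.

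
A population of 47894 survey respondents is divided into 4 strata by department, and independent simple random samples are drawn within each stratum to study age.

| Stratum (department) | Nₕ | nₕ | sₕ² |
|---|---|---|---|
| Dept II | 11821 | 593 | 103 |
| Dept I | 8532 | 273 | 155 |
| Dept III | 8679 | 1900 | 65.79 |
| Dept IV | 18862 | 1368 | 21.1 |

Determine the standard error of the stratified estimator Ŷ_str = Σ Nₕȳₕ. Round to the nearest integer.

8378

Var(Ŷ_str) = Σₕ Nₕ²(1 − fₕ)sₕ²/nₕ.
Dept II: 11821²·(1 − 593/11821)·103/593 = 2.3053621 × 10^7.
Dept I: 8532²·(1 − 273/8532)·155/273 = 4.0008048 × 10^7.
Dept III: 8679²·(1 − 1900/8679)·65.79/1900 = 2.0372372 × 10^6.
Dept IV: 18862²·(1 − 1368/18862)·21.1/1368 = 5.0894778 × 10^6.
Sum = 7.0188384 × 10^7.
SE = √(7.0188384 × 10^7) = 8378.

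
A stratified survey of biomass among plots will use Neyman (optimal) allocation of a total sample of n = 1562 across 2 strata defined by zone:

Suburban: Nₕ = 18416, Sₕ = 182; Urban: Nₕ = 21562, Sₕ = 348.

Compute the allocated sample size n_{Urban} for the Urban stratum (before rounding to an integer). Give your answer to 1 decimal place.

Neyman allocation: nₕ = n·NₕSₕ / Σⱼ NⱼSⱼ.
Σ NⱼSⱼ = 18416·182 + 21562·348 = 1.0855288 × 10^7.
n_{Urban} = 1562·21562·348 / (1.0855288 × 10^7) = 1079.7.

1079.7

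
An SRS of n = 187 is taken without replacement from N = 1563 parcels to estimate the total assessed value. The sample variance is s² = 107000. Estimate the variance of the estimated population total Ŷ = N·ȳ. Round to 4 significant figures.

Var(Ŷ) = N²·Var(ȳ) = N²·(1 − n/N)·s²/n.
f = 187/1563 = 0.11964171; Var(ȳ) = 0.88035829·107000/187 = 503.73442.
Var(Ŷ) = 1563² · 503.73442 = 1.2306076 × 10^9.

1.231 × 10^9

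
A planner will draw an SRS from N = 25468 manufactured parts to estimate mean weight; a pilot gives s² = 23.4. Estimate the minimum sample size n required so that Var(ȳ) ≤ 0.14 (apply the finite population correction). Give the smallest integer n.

Without fpc, n₀ = s²/D = 23.4/0.14 = 167.1429.
With fpc, (1 − n/N)·s²/n ≤ D requires n ≥ n₀/(1 + n₀/N) = 167.1429/(1 + 167.1429/25468) = 166.0531.
Rounding up, n = 167.

167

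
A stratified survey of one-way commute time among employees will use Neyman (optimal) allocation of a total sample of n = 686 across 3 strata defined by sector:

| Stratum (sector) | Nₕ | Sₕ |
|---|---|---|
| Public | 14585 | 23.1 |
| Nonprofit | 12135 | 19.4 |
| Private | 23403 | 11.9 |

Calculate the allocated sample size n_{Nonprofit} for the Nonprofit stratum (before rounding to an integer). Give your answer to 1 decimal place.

Neyman allocation: nₕ = n·NₕSₕ / Σⱼ NⱼSⱼ.
Σ NⱼSⱼ = 14585·23.1 + 12135·19.4 + 23403·11.9 = 850828.2.
n_{Nonprofit} = 686·12135·19.4 / 850828.2 = 189.8.

189.8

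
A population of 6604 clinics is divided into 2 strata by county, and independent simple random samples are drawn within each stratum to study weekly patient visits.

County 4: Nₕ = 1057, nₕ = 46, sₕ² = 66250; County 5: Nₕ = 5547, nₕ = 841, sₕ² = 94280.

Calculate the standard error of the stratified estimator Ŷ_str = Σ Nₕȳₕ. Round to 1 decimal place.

Var(Ŷ_str) = Σₕ Nₕ²(1 − fₕ)sₕ²/nₕ.
County 4: 1057²·(1 − 46/1057)·66250/46 = 1.5390552 × 10^9.
County 5: 5547²·(1 − 841/5547)·94280/841 = 2.9263999 × 10^9.
Sum = 4.4654551 × 10^9.
SE = √(4.4654551 × 10^9) = 66824.1.

66824.1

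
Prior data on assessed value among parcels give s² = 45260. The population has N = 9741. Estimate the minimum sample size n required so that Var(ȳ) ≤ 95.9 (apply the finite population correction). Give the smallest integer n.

Without fpc, n₀ = s²/D = 45260/95.9 = 471.9499.
With fpc, (1 − n/N)·s²/n ≤ D requires n ≥ n₀/(1 + n₀/N) = 471.9499/(1 + 471.9499/9741) = 450.1407.
Rounding up, n = 451.

451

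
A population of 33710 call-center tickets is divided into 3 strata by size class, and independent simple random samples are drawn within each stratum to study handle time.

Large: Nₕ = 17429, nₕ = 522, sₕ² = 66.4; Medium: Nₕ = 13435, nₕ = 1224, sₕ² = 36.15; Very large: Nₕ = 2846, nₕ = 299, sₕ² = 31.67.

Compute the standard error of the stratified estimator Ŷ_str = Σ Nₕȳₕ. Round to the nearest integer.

6565

Var(Ŷ_str) = Σₕ Nₕ²(1 − fₕ)sₕ²/nₕ.
Large: 17429²·(1 − 522/17429)·66.4/522 = 3.7483195 × 10^7.
Medium: 13435²·(1 − 1224/13435)·36.15/1224 = 4.8452455 × 10^6.
Very large: 2846²·(1 − 299/2846)·31.67/299 = 767786.93.
Sum = 4.3096227 × 10^7.
SE = √(4.3096227 × 10^7) = 6565.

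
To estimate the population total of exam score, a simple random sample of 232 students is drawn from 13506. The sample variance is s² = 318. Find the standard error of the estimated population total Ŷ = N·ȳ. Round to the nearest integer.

Var(Ŷ) = N²·Var(ȳ) = N²·(1 − n/N)·s²/n.
f = 232/13506 = 0.01717755; Var(ȳ) = 0.98282245·318/232 = 1.3471446.
Var(Ŷ) = 13506² · 1.3471446 = 2.4573539 × 10^8.
SE(Ŷ) = √(2.4573539 × 10^8) = 15676.

15676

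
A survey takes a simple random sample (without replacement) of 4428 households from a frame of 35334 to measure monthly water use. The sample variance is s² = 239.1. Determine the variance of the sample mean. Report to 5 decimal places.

Under SRS without replacement, Var(ȳ) = (1 − f)·s²/n with f = n/N = 4428/35334 = 0.12531839.
Var(ȳ) = (1 − 0.12531839)·239.1/4428 = 0.87468161·0.05399729 = 0.047230437.

0.04723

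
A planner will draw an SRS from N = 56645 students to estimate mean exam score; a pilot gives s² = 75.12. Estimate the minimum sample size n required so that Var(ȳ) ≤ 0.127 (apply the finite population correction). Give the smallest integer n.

Without fpc, n₀ = s²/D = 75.12/0.127 = 591.4961.
With fpc, (1 − n/N)·s²/n ≤ D requires n ≥ n₀/(1 + n₀/N) = 591.4961/(1 + 591.4961/56645) = 585.3834.
Rounding up, n = 586.

586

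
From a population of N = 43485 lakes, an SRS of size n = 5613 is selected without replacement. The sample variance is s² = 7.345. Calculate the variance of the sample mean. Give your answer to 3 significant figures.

0.00114

Under SRS without replacement, Var(ȳ) = (1 − f)·s²/n with f = n/N = 5613/43485 = 0.12907899.
Var(ȳ) = (1 − 0.12907899)·7.345/5613 = 0.87092101·0.0013085694 = 0.0011396606.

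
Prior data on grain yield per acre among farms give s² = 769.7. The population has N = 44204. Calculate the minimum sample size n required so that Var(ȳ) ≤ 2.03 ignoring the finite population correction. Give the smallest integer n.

380

Without fpc, n₀ = s²/D = 769.7/2.03 = 379.1626.
Rounding up, n = 380.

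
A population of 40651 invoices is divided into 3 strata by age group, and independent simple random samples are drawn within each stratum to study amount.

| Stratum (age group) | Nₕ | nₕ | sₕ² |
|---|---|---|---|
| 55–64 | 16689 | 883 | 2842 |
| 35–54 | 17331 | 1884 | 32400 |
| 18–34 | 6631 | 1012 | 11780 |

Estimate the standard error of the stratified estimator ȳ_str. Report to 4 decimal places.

1.8874

Var(ȳ_str) = Σₕ Wₕ²(1 − fₕ)sₕ²/nₕ with Wₕ = Nₕ/N, N = 40651.
55–64: Wₕ = 0.41054341; term = 0.41054341²·(1 − 0.05290910)·2842/883 = 0.51377527.
35–54: Wₕ = 0.42633638; term = 0.42633638²·(1 − 0.10870694)·32400/1884 = 2.7860533.
18–34: Wₕ = 0.16312022; term = 0.16312022²·(1 − 0.15261650)·11780/1012 = 0.26245834.
Sum = 3.5622869.
SE = √(3.5622869) = 1.8874.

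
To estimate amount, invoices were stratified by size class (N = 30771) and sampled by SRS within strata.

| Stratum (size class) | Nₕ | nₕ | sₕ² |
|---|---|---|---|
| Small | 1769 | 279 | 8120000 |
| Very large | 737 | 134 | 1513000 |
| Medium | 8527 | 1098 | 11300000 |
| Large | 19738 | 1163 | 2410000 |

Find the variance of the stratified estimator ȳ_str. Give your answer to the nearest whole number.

Var(ȳ_str) = Σₕ Wₕ²(1 − fₕ)sₕ²/nₕ with Wₕ = Nₕ/N, N = 30771.
Small: Wₕ = 0.05748919; term = 0.05748919²·(1 − 0.15771622)·8120000/279 = 81.018222.
Very large: Wₕ = 0.02395112; term = 0.02395112²·(1 − 0.18181818)·1513000/134 = 5.2995099.
Medium: Wₕ = 0.27711157; term = 0.27711157²·(1 − 0.12876744)·11300000/1098 = 688.52467.
Large: Wₕ = 0.64144812; term = 0.64144812²·(1 − 0.05892188)·2410000/1163 = 802.39105.
Sum = 1577.2335.

1577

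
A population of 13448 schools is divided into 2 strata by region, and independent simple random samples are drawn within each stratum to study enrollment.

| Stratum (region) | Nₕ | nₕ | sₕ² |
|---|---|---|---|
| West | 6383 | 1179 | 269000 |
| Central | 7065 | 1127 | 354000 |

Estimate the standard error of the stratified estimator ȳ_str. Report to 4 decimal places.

10.7131

Var(ȳ_str) = Σₕ Wₕ²(1 − fₕ)sₕ²/nₕ with Wₕ = Nₕ/N, N = 13448.
West: Wₕ = 0.47464307; term = 0.47464307²·(1 − 0.18470938)·269000/1179 = 41.906868.
Central: Wₕ = 0.52535693; term = 0.52535693²·(1 − 0.15951875)·354000/1127 = 72.864553.
Sum = 114.77142.
SE = √(114.77142) = 10.7131.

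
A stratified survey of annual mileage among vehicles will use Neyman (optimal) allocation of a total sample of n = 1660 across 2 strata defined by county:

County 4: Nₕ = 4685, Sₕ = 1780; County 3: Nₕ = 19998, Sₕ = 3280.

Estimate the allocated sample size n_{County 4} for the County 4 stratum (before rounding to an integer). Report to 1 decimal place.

187.2

Neyman allocation: nₕ = n·NₕSₕ / Σⱼ NⱼSⱼ.
Σ NⱼSⱼ = 4685·1780 + 19998·3280 = 7.393274 × 10^7.
n_{County 4} = 1660·4685·1780 / (7.393274 × 10^7) = 187.2.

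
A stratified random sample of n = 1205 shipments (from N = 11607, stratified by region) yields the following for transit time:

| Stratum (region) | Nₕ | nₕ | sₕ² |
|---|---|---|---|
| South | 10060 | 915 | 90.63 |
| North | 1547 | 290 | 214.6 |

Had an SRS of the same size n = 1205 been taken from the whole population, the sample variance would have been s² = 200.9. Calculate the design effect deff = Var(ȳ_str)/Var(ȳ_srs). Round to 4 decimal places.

0.5242

Var(ȳ_str) = Σ Wₕ²(1−fₕ)sₕ²/nₕ with Wₕ = Nₕ/11607:
  South: (10060/11607)²·(1−915/10060)·90.63/915 = 0.067638288
  North: (1547/11607)²·(1−290/1547)·214.6/290 = 0.010681133
  → Var(ȳ_str) = 0.078319421.
Var(ȳ_srs) = (1 − 1205/11607)·200.9/1205 = 0.14941347.
deff = 0.078319421 / 0.14941347 = 0.5242.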